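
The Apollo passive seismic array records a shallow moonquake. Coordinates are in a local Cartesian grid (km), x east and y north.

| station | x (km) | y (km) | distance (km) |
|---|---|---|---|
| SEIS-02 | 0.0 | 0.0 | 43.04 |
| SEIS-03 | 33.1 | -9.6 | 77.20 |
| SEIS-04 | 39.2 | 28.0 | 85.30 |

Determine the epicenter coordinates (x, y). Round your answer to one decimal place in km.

Circle about each station: x² + y² = 43.04²; (x − 33.1)² + (y + 9.6)² = 77.20²; (x − 39.2)² + (y − 28.0)² = 85.30².
Subtracting the SEIS-02 equation from the SEIS-03 and SEIS-04 equations removes the quadratic terms:
66.2 x − 19.2 y = -2919.63
78.4 x + 56.0 y = -3103.01
Solving the 2×2 system: x ≈ -42.8, y ≈ 4.5 km.
Check against SEIS-02 (with the unrounded x, y): √(x²+y²) = 43.03 ≈ 43.04 km. ✓

(-42.8, 4.5)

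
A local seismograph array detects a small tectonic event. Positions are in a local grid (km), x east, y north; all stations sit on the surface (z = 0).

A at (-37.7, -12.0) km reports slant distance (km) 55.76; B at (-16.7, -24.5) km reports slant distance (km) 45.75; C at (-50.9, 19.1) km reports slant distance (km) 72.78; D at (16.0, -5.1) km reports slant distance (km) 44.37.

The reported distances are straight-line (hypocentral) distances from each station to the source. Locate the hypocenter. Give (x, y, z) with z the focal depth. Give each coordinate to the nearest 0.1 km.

Each station gives a sphere (x−x_i)² + (y−y_i)² + z² = d_i² (stations at z=0).
Subtracting the A sphere from B and C: z² cancels, leaving linear equations in x and y:
42.0 x − 25.0 y = 329.97
-26.4 x + 62.2 y = -797.42
Solving: x ≈ 0.301, y ≈ -12.692 km (keep extra digits for the depth step; rounded: 0.3, -12.7).
Then from the A sphere: z² = 55.76² − (x + 37.7)² − (y + 12.0)² with x = 0.301, y = -12.692, so z ≈ 40.800 ≈ 40.8 km.

(0.3, -12.7, 40.8)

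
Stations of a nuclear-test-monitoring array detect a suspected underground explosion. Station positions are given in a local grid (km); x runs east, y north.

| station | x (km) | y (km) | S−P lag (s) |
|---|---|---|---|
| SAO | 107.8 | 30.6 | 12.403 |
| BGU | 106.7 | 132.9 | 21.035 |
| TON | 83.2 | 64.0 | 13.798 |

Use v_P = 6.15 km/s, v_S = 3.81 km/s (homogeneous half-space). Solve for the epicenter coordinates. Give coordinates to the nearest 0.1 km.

23.5 km east, -60.6 km north

Distance from S−P lag: d = Δt · v_P v_S / (v_P − v_S) = Δt · (6.15·3.81)/(6.15−3.81) ≈ 10.0135·Δt.
So d_SAO = 124.20, d_BGU = 210.63, d_TON = 138.17 km.
Circle about each station: (x − 107.8)² + (y − 30.6)² = 124.20²; (x − 106.7)² + (y − 132.9)² = 210.63²; (x − 83.2)² + (y − 64.0)² = 138.17².
Subtracting pairs of circle equations eliminates x²+y² and gives linear equations (the radical axes):
-2.2 x + 204.6 y = -12449.26
-49.2 x + 66.8 y = -5204.27
Solving the 2×2 system: x ≈ 23.5, y ≈ -60.6 km.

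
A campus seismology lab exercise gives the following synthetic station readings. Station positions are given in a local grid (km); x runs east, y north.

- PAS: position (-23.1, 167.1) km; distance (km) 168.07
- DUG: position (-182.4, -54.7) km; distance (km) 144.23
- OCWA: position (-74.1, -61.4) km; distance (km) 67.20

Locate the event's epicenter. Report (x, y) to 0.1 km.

Circle about each station: (x + 23.1)² + (y − 167.1)² = 168.07²; (x + 182.4)² + (y + 54.7)² = 144.23²; (x + 74.1)² + (y + 61.4)² = 67.20².
Subtracting the PAS equation from the DUG and OCWA equations removes the quadratic terms:
-318.6 x − 443.6 y = 15251.06
-102.0 x − 457.0 y = 4536.43
Solving the 2×2 system: x ≈ -49.4, y ≈ 1.1 km.
Check against PAS (with the unrounded x, y): √((x + 23.1)²+(y − 167.1)²) = 168.07 ≈ 168.07 km. ✓

(-49.4, 1.1)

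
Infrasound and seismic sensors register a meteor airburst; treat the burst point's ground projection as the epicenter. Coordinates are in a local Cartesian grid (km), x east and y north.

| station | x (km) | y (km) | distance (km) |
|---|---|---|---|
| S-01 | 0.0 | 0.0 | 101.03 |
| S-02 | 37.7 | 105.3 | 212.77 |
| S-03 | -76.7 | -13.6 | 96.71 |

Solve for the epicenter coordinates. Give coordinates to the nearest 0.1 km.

x ≈ -27.9 km, y ≈ -97.1 km

Circle about each station: x² + y² = 101.03²; (x − 37.7)² + (y − 105.3)² = 212.77²; (x + 76.7)² + (y + 13.6)² = 96.71².
Subtracting the S-01 equation from the S-02 and S-03 equations removes the quadratic terms:
75.4 x + 210.6 y = -22554.63
-153.4 x − 27.2 y = 6922.09
Solving the 2×2 system: x ≈ -27.9, y ≈ -97.1 km.
Check against S-01 (with the unrounded x, y): √(x²+y²) = 101.04 ≈ 101.03 km. ✓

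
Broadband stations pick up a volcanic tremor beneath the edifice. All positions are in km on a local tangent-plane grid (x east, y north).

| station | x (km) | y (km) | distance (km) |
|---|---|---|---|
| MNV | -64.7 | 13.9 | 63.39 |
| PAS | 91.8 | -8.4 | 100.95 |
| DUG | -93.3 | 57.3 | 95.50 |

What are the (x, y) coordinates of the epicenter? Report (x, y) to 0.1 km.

Circle about each station: (x + 64.7)² + (y − 13.9)² = 63.39²; (x − 91.8)² + (y + 8.4)² = 100.95²; (x + 93.3)² + (y − 57.3)² = 95.50².
Subtracting the MNV equation from the PAS and DUG equations removes the quadratic terms:
313.0 x − 44.6 y = -2054.11
-57.2 x + 86.8 y = 2506.92
Solving the 2×2 system: x ≈ -2.7, y ≈ 27.1 km.

x ≈ -2.7 km, y ≈ 27.1 km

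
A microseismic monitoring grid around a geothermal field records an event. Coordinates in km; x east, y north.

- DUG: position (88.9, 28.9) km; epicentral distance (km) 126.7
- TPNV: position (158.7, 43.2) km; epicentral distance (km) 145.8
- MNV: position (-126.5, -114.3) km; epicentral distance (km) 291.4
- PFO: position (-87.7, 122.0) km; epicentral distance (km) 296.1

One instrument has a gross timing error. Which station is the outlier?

MNV

Solve using three stations at a time. Using DUG, TPNV, PFO (subtract circle equations pairwise → linear system) gives (x, y) ≈ (113.4, -95.2).
Distances from that point to each station vs reported:
  DUG: calculated 126.5 vs reported 126.7 → residual 0.2 km
  TPNV: calculated 145.6 vs reported 145.8 → residual 0.2 km
  MNV: calculated 240.7 vs reported 291.4 → residual 50.7 km
  PFO: calculated 296.0 vs reported 296.1 → residual 0.1 km
DUG, TPNV, PFO are mutually consistent (residuals ≈ 0); MNV is off by 50.7 km.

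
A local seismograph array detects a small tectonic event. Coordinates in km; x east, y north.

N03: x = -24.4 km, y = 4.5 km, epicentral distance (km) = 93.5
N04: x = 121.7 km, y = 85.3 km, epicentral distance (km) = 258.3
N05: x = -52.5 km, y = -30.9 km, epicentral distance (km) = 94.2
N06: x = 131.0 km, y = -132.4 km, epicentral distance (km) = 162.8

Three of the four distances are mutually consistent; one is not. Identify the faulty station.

N03

Solve using three stations at a time. Using N04, N05, N06 (subtract circle equations pairwise → linear system) gives (x, y) ≈ (-31.5, -122.7).
Distances from that point to each station vs reported:
  N03: calculated 127.4 vs reported 93.5 → residual 33.9 km
  N04: calculated 258.3 vs reported 258.3 → residual 0.0 km
  N05: calculated 94.1 vs reported 94.2 → residual 0.1 km
  N06: calculated 162.8 vs reported 162.8 → residual 0.0 km
N04, N05, N06 are mutually consistent (residuals ≈ 0); N03 is off by 33.9 km.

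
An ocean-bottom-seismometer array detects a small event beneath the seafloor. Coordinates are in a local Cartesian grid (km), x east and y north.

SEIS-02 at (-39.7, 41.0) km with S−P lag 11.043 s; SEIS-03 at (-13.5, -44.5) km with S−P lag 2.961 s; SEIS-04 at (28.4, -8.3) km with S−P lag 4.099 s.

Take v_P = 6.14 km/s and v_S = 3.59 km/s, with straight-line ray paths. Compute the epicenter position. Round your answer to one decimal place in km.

Distance from S−P lag: d = Δt · v_P v_S / (v_P − v_S) = Δt · (6.14·3.59)/(6.14−3.59) ≈ 8.6442·Δt.
So d_SEIS-02 = 95.46, d_SEIS-03 = 25.60, d_SEIS-04 = 35.43 km.
Circle about each station: (x + 39.7)² + (y − 41.0)² = 95.46²; (x + 13.5)² + (y + 44.5)² = 25.60²; (x − 28.4)² + (y + 8.3)² = 35.43².
Subtracting the SEIS-02 equation from the SEIS-03 and SEIS-04 equations removes the quadratic terms:
52.4 x − 171.0 y = 7362.66
136.2 x − 98.6 y = 5475.69
Solving the 2×2 system: x ≈ 11.6, y ≈ -39.5 km.

11.6 km east, -39.5 km north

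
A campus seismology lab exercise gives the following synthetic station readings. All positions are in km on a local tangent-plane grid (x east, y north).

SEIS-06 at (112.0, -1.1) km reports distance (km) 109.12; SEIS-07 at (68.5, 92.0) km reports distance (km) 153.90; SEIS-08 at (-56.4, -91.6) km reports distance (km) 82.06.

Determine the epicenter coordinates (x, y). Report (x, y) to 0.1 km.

Circle about each station: (x − 112.0)² + (y + 1.1)² = 109.12²; (x − 68.5)² + (y − 92.0)² = 153.90²; (x + 56.4)² + (y + 91.6)² = 82.06².
Subtracting the SEIS-06 equation from the SEIS-07 and SEIS-08 equations removes the quadratic terms:
-87.0 x + 186.2 y = -11167.00
-336.8 x − 181.0 y = 4199.64
Solving the 2×2 system: x ≈ 15.8, y ≈ -52.6 km.
Check against SEIS-06 (with the unrounded x, y): √((x − 112.0)²+(y + 1.1)²) = 109.12 ≈ 109.12 km. ✓

15.8 km east, -52.6 km north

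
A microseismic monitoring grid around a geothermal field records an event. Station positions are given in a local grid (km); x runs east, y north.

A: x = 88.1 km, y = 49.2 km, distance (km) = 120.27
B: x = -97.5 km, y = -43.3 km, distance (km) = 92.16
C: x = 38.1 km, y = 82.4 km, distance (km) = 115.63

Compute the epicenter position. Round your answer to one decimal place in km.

Circle about each station: (x − 88.1)² + (y − 49.2)² = 120.27²; (x + 97.5)² + (y + 43.3)² = 92.16²; (x − 38.1)² + (y − 82.4)² = 115.63².
Subtracting pairs of circle equations eliminates x²+y² and gives linear equations (the radical axes):
-371.2 x − 185.0 y = 7170.30
-100.0 x + 66.4 y = -846.30
Solving the 2×2 system: x ≈ -7.4, y ≈ -23.9 km.
Check against A (with the unrounded x, y): √((x − 88.1)²+(y − 49.2)²) = 120.27 ≈ 120.27 km. ✓

-7.4 km east, -23.9 km north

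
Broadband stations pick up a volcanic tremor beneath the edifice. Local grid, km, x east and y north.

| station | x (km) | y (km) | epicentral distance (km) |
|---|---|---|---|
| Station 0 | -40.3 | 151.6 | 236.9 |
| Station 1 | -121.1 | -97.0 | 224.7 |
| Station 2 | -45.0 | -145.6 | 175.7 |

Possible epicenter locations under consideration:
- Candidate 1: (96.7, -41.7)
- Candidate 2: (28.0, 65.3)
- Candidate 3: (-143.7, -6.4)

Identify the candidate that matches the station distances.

Candidate 1

For each candidate, compare |candidate − station| to the reported distance:
Candidate 1: residuals Station 0 0.0, Station 1 0.0, Station 2 0.0 → max 0.0 km
Candidate 2: residuals Station 0 126.8, Station 1 4.3, Station 2 47.5 → max 126.8 km
Candidate 3: residuals Station 0 48.1, Station 1 131.3, Station 2 5.1 → max 131.3 km
Only Candidate 1 has all residuals ≈ 0.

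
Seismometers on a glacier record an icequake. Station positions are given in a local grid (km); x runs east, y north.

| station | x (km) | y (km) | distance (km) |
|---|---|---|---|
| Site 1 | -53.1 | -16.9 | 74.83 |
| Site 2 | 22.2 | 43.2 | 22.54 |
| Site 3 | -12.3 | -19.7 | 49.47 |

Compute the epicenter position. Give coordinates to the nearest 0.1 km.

Circle about each station: (x + 53.1)² + (y + 16.9)² = 74.83²; (x − 22.2)² + (y − 43.2)² = 22.54²; (x + 12.3)² + (y + 19.7)² = 49.47².
Subtracting pairs of circle equations eliminates x²+y² and gives linear equations (the radical axes):
150.6 x + 120.2 y = 4345.34
81.6 x − 5.6 y = 586.41
Solving the 2×2 system: x ≈ 8.9, y ≈ 25.0 km.
Check against Site 1 (with the unrounded x, y): √((x + 53.1)²+(y + 16.9)²) = 74.83 ≈ 74.83 km. ✓

8.9 km east, 25.0 km north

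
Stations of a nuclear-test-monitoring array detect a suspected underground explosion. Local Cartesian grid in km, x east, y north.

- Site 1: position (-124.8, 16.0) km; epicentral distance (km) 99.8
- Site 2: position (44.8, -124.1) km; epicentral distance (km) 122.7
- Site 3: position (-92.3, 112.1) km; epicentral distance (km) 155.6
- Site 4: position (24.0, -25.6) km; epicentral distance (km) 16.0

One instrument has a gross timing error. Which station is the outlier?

Site 4

Solve using three stations at a time. Using Site 1, Site 2, Site 3 (subtract circle equations pairwise → linear system) gives (x, y) ≈ (-38.3, -33.8).
Distances from that point to each station vs reported:
  Site 1: calculated 99.8 vs reported 99.8 → residual 0.0 km
  Site 2: calculated 122.7 vs reported 122.7 → residual 0.0 km
  Site 3: calculated 155.6 vs reported 155.6 → residual 0.0 km
  Site 4: calculated 62.9 vs reported 16.0 → residual 46.9 km
Site 1, Site 2, Site 3 are mutually consistent (residuals ≈ 0); Site 4 is off by 46.9 km.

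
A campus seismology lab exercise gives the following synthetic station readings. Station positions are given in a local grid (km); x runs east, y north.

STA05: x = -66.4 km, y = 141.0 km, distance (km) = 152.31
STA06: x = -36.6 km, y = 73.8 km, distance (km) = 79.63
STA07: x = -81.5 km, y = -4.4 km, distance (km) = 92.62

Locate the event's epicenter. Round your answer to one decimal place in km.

Circle about each station: (x + 66.4)² + (y − 141.0)² = 152.31²; (x + 36.6)² + (y − 73.8)² = 79.63²; (x + 81.5)² + (y + 4.4)² = 92.62².
Subtracting pairs of circle equations eliminates x²+y² and gives linear equations (the radical axes):
59.6 x − 134.4 y = -646.56
-30.2 x − 290.8 y = -3008.48
Solving the 2×2 system: x ≈ 10.1, y ≈ 9.3 km.

10.1 km east, 9.3 km north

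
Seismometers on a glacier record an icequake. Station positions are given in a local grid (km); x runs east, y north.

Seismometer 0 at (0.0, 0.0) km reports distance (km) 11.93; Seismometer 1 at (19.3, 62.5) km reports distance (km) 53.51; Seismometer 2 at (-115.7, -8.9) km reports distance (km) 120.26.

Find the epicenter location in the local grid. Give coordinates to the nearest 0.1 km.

Circle about each station: x² + y² = 11.93²; (x − 19.3)² + (y − 62.5)² = 53.51²; (x + 115.7)² + (y + 8.9)² = 120.26².
Subtracting the Seismometer 0 equation from the Seismometer 1 and Seismometer 2 equations removes the quadratic terms:
38.6 x + 125.0 y = 1557.74
-231.4 x − 17.8 y = -854.44
Solving the 2×2 system: x ≈ 2.8, y ≈ 11.6 km.
Check against Seismometer 0 (with the unrounded x, y): √(x²+y²) = 11.93 ≈ 11.93 km. ✓

x ≈ 2.8 km, y ≈ 11.6 km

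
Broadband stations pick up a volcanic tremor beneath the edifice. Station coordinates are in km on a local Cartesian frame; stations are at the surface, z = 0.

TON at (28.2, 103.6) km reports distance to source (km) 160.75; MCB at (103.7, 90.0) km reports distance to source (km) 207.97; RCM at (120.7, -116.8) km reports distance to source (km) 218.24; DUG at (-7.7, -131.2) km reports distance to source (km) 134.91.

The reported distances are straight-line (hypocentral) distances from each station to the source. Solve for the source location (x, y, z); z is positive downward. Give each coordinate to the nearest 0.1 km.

Each station gives a sphere (x−x_i)² + (y−y_i)² + z² = d_i² (stations at z=0).
Subtracting the TON sphere from MCB and RCM: z² cancels, leaving linear equations in x and y:
151.0 x − 27.2 y = -10085.47
185.0 x − 440.8 y = -5105.61
Solving: x ≈ -69.997, y ≈ -17.794 km (keep extra digits for the depth step; rounded: -70.0, -17.8).
Then from the TON sphere: z² = 160.75² − (x − 28.2)² − (y − 103.6)² with x = -69.997, y = -17.794, so z ≈ 38.228 ≈ 38.2 km.

(-70.0, -17.8, 38.2)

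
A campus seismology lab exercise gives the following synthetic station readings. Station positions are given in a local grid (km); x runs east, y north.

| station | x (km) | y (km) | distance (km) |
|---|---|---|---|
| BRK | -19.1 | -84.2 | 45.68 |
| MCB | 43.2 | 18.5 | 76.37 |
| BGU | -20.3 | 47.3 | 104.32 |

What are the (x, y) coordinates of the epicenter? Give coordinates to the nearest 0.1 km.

Circle about each station: (x + 19.1)² + (y + 84.2)² = 45.68²; (x − 43.2)² + (y − 18.5)² = 76.37²; (x + 20.3)² + (y − 47.3)² = 104.32².
Subtracting pairs of circle equations eliminates x²+y² and gives linear equations (the radical axes):
124.6 x + 205.4 y = -8991.67
-2.4 x + 263.0 y = -13601.07
Solving the 2×2 system: x ≈ 12.9, y ≈ -51.6 km.
Check against BRK (with the unrounded x, y): √((x + 19.1)²+(y + 84.2)²) = 45.68 ≈ 45.68 km. ✓

12.9 km east, -51.6 km north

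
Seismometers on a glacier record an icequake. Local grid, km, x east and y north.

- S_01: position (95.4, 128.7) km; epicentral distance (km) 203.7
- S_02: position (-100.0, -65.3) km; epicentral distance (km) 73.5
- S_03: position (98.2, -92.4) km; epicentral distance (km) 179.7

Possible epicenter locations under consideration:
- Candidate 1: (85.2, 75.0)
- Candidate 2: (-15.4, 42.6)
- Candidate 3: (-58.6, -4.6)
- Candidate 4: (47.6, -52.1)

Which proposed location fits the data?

For each candidate, compare |candidate − station| to the reported distance:
Candidate 1: residuals S_01 149.0, S_02 158.8, S_03 11.8 → max 158.8 km
Candidate 2: residuals S_01 63.4, S_02 63.6, S_03 3.3 → max 63.6 km
Candidate 3: residuals S_01 0.0, S_02 0.0, S_03 0.0 → max 0.0 km
Candidate 4: residuals S_01 16.7, S_02 74.7, S_03 115.0 → max 115.0 km
Only Candidate 3 has all residuals ≈ 0.

Candidate 3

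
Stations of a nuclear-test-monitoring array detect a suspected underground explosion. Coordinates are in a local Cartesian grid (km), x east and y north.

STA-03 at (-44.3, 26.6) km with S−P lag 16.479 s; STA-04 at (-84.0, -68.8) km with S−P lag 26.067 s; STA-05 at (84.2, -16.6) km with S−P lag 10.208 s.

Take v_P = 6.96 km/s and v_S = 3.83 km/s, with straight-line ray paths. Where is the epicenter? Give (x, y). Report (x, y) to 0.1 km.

Distance from S−P lag: d = Δt · v_P v_S / (v_P − v_S) = Δt · (6.96·3.83)/(6.96−3.83) ≈ 8.5165·Δt.
So d_STA-03 = 140.34, d_STA-04 = 222.00, d_STA-05 = 86.94 km.
Circle about each station: (x + 44.3)² + (y − 26.6)² = 140.34²; (x + 84.0)² + (y + 68.8)² = 222.00²; (x − 84.2)² + (y + 16.6)² = 86.94².
Subtracting the STA-03 equation from the STA-04 and STA-05 equations removes the quadratic terms:
-79.4 x − 190.8 y = -20469.29
257.0 x − 86.4 y = 16831.90
Solving the 2×2 system: x ≈ 89.1, y ≈ 70.2 km.
Check against STA-03 (with the unrounded x, y): √((x + 44.3)²+(y − 26.6)²) = 140.34 ≈ 140.34 km. ✓

89.1 km east, 70.2 km north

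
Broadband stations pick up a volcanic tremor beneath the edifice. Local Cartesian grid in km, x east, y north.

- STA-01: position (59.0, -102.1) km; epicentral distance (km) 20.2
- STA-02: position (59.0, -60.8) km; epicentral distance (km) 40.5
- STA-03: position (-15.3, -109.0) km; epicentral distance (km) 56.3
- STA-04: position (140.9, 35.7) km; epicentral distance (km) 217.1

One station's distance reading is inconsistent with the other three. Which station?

Solve using three stations at a time. Using STA-01, STA-02, STA-03 (subtract circle equations pairwise → linear system) gives (x, y) ≈ (39.6, -96.4).
Distances from that point to each station vs reported:
  STA-01: calculated 20.2 vs reported 20.2 → residual 0.0 km
  STA-02: calculated 40.5 vs reported 40.5 → residual 0.0 km
  STA-03: calculated 56.3 vs reported 56.3 → residual 0.0 km
  STA-04: calculated 166.5 vs reported 217.1 → residual 50.6 km
STA-01, STA-02, STA-03 are mutually consistent (residuals ≈ 0); STA-04 is off by 50.6 km.

STA-04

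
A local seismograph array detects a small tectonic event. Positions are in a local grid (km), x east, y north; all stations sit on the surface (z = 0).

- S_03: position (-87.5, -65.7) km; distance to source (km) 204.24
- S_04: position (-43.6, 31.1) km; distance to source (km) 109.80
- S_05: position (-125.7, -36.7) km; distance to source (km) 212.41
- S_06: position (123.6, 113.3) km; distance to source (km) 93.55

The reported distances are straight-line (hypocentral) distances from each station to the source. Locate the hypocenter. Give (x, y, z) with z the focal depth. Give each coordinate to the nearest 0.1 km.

Each station gives a sphere (x−x_i)² + (y−y_i)² + z² = d_i² (stations at z=0).
Subtracting the S_03 sphere from S_04 and S_05: z² cancels, leaving linear equations in x and y:
87.8 x + 193.6 y = 20553.37
-76.4 x + 58.0 y = 1770.61
Solving: x ≈ 42.714, y ≈ 86.793 km (keep extra digits for the depth step; rounded: 42.7, 86.8).
Then from the S_03 sphere: z² = 204.24² − (x + 87.5)² − (y + 65.7)² with x = 42.714, y = 86.793, so z ≈ 38.784 ≈ 38.8 km.
Check against S_06 (with the unrounded solution): distance 93.54 ≈ 93.55 km. ✓

(42.7, 86.8, 38.8)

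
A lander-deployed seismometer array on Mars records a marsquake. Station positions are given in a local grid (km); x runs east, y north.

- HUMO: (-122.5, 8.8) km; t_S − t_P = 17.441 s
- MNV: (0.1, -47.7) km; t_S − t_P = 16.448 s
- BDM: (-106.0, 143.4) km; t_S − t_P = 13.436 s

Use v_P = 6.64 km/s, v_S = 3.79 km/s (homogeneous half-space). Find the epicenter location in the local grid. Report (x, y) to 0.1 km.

Distance from S−P lag: d = Δt · v_P v_S / (v_P − v_S) = Δt · (6.64·3.79)/(6.64−3.79) ≈ 8.8300·Δt.
So d_HUMO = 154.00, d_MNV = 145.24, d_BDM = 118.64 km.
Circle about each station: (x + 122.5)² + (y − 8.8)² = 154.00²; (x − 0.1)² + (y + 47.7)² = 145.24²; (x + 106.0)² + (y − 143.4)² = 118.64².
Subtracting pairs of circle equations eliminates x²+y² and gives linear equations (the radical axes):
245.2 x − 113.0 y = -10187.05
33.0 x + 269.2 y = 26356.42
Solving the 2×2 system: x ≈ 3.4, y ≈ 97.5 km.

x ≈ 3.4 km, y ≈ 97.5 km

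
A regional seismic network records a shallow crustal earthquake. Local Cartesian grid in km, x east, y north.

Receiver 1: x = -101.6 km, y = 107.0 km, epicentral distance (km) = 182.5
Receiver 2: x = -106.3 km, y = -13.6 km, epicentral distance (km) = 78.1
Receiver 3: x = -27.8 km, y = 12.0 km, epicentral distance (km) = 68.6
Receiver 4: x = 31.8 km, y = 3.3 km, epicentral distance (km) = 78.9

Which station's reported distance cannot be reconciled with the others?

Solve using three stations at a time. Using Receiver 1, Receiver 3, Receiver 4 (subtract circle equations pairwise → linear system) gives (x, y) ≈ (-20.1, -56.4).
Distances from that point to each station vs reported:
  Receiver 1: calculated 182.6 vs reported 182.5 → residual 0.1 km
  Receiver 2: calculated 96.2 vs reported 78.1 → residual 18.1 km
  Receiver 3: calculated 68.8 vs reported 68.6 → residual 0.2 km
  Receiver 4: calculated 79.1 vs reported 78.9 → residual 0.2 km
Receiver 1, Receiver 3, Receiver 4 are mutually consistent (residuals ≈ 0); Receiver 2 is off by 18.1 km.

Receiver 2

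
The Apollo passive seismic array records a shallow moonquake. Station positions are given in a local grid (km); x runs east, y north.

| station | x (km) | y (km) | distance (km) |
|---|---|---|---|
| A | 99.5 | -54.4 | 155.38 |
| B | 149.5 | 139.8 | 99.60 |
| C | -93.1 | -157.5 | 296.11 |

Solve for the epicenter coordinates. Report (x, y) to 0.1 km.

x ≈ 60.1 km, y ≈ 95.9 km

Circle about each station: (x − 99.5)² + (y + 54.4)² = 155.38²; (x − 149.5)² + (y − 139.8)² = 99.60²; (x + 93.1)² + (y + 157.5)² = 296.11².
Subtracting pairs of circle equations eliminates x²+y² and gives linear equations (the radical axes):
100.0 x + 388.4 y = 43257.46
-385.2 x − 206.2 y = -42923.94
Solving the 2×2 system: x ≈ 60.1, y ≈ 95.9 km.
Check against A (with the unrounded x, y): √((x − 99.5)²+(y + 54.4)²) = 155.38 ≈ 155.38 km. ✓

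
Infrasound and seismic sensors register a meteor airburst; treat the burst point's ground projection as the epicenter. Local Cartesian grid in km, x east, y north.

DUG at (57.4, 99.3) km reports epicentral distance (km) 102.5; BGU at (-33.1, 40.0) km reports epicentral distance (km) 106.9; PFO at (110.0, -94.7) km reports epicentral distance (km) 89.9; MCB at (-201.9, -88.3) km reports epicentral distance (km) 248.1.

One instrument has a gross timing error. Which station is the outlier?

DUG

Solve using three stations at a time. Using BGU, PFO, MCB (subtract circle equations pairwise → linear system) gives (x, y) ≈ (40.9, -37.2).
Distances from that point to each station vs reported:
  DUG: calculated 137.5 vs reported 102.5 → residual 35.0 km
  BGU: calculated 106.9 vs reported 106.9 → residual 0.0 km
  PFO: calculated 89.9 vs reported 89.9 → residual 0.0 km
  MCB: calculated 248.1 vs reported 248.1 → residual 0.0 km
BGU, PFO, MCB are mutually consistent (residuals ≈ 0); DUG is off by 35.0 km.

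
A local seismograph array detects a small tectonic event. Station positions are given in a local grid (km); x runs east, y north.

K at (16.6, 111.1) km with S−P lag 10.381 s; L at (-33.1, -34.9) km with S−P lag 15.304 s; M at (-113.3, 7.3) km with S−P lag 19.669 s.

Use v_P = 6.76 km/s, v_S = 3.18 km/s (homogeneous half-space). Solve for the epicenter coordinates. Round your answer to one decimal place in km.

-4.1 km east, 52.3 km north

Distance from S−P lag: d = Δt · v_P v_S / (v_P − v_S) = Δt · (6.76·3.18)/(6.76−3.18) ≈ 6.0047·Δt.
So d_K = 62.33, d_L = 91.90, d_M = 118.11 km.
Circle about each station: (x − 16.6)² + (y − 111.1)² = 62.33²; (x + 33.1)² + (y + 34.9)² = 91.90²; (x + 113.3)² + (y − 7.3)² = 118.11².
Subtracting pairs of circle equations eliminates x²+y² and gives linear equations (the radical axes):
-99.4 x − 292.0 y = -14865.73
-259.8 x − 207.6 y = -9793.53
Solving the 2×2 system: x ≈ -4.1, y ≈ 52.3 km.
Check against K (with the unrounded x, y): √((x − 16.6)²+(y − 111.1)²) = 62.33 ≈ 62.33 km. ✓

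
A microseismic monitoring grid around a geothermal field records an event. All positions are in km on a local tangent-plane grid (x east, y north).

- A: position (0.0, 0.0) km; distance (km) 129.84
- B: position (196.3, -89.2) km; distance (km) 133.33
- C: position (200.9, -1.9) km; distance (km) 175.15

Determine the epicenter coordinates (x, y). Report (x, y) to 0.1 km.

Circle about each station: x² + y² = 129.84²; (x − 196.3)² + (y + 89.2)² = 133.33²; (x − 200.9)² + (y + 1.9)² = 175.15².
Subtracting pairs of circle equations eliminates x²+y² and gives linear equations (the radical axes):
392.6 x − 178.4 y = 45571.87
401.8 x − 3.8 y = 26545.32
Solving the 2×2 system: x ≈ 65.0, y ≈ -112.4 km.

65.0 km east, -112.4 km north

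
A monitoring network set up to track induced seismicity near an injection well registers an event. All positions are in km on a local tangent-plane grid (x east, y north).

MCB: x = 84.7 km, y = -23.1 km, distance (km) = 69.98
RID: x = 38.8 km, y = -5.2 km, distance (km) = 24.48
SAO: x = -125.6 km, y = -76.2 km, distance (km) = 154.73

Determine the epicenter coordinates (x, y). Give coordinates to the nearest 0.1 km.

Circle about each station: (x − 84.7)² + (y + 23.1)² = 69.98²; (x − 38.8)² + (y + 5.2)² = 24.48²; (x + 125.6)² + (y + 76.2)² = 154.73².
Subtracting the MCB equation from the RID and SAO equations removes the quadratic terms:
-91.8 x + 35.8 y = -1877.29
-420.6 x − 106.2 y = -5170.07
Solving the 2×2 system: x ≈ 15.5, y ≈ -12.7 km.

(15.5, -12.7)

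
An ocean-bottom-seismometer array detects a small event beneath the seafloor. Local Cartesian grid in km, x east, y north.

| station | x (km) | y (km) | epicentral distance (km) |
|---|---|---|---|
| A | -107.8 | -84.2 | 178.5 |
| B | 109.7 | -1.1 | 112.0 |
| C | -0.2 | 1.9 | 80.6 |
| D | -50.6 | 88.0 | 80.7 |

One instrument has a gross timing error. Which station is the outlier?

A

Solve using three stations at a time. Using B, C, D (subtract circle equations pairwise → linear system) gives (x, y) ≈ (29.3, 76.9).
Distances from that point to each station vs reported:
  A: calculated 211.5 vs reported 178.5 → residual 33.0 km
  B: calculated 112.0 vs reported 112.0 → residual 0.0 km
  C: calculated 80.6 vs reported 80.6 → residual 0.0 km
  D: calculated 80.7 vs reported 80.7 → residual 0.0 km
B, C, D are mutually consistent (residuals ≈ 0); A is off by 33.0 km.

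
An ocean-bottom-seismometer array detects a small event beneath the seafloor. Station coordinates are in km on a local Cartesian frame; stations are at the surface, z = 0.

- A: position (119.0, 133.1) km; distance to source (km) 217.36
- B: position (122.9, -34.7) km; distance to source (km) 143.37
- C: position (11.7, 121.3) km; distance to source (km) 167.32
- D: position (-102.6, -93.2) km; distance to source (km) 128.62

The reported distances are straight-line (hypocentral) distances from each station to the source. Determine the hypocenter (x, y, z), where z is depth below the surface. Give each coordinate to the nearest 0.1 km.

x ≈ -6.7 km, y ≈ -33.3 km, depth ≈ 61.3 km

Each station gives a sphere (x−x_i)² + (y−y_i)² + z² = d_i² (stations at z=0).
Subtracting the A sphere from B and C: z² cancels, leaving linear equations in x and y:
7.8 x − 335.6 y = 11122.30
-214.6 x − 23.6 y = 2223.36
Solving: x ≈ -6.699, y ≈ -33.297 km (keep extra digits for the depth step; rounded: -6.7, -33.3).
Then from the A sphere: z² = 217.36² − (x − 119.0)² − (y − 133.1)² with x = -6.699, y = -33.297, so z ≈ 61.296 ≈ 61.3 km.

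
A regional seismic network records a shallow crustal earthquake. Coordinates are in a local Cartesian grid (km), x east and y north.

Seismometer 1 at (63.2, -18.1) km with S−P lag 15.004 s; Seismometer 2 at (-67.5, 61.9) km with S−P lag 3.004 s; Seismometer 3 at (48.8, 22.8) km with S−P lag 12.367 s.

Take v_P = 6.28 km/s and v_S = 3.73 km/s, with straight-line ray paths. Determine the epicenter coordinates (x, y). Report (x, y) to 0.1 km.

x ≈ -64.2 km, y ≈ 34.5 km

Distance from S−P lag: d = Δt · v_P v_S / (v_P − v_S) = Δt · (6.28·3.73)/(6.28−3.73) ≈ 9.1860·Δt.
So d_Seismometer 1 = 137.83, d_Seismometer 2 = 27.59, d_Seismometer 3 = 113.60 km.
Circle about each station: (x − 63.2)² + (y + 18.1)² = 137.83²; (x + 67.5)² + (y − 61.9)² = 27.59²; (x − 48.8)² + (y − 22.8)² = 113.60².
Subtracting the Seismometer 1 equation from the Seismometer 2 and Seismometer 3 equations removes the quadratic terms:
-261.4 x + 160.0 y = 22301.91
-28.8 x + 81.8 y = 4671.58
Solving the 2×2 system: x ≈ -64.2, y ≈ 34.5 km.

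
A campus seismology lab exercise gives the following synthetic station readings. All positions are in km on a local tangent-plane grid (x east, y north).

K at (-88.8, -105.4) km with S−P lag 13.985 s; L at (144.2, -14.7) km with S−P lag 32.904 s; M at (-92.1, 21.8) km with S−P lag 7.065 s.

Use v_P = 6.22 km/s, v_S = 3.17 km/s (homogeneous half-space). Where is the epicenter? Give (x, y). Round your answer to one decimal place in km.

(-68.5, -17.3)

Distance from S−P lag: d = Δt · v_P v_S / (v_P − v_S) = Δt · (6.22·3.17)/(6.22−3.17) ≈ 6.4647·Δt.
So d_K = 90.41, d_L = 212.72, d_M = 45.67 km.
Circle about each station: (x + 88.8)² + (y + 105.4)² = 90.41²; (x − 144.2)² + (y + 14.7)² = 212.72²; (x + 92.1)² + (y − 21.8)² = 45.67².
Subtracting the K equation from the L and M equations removes the quadratic terms:
466.0 x + 181.4 y = -35060.70
-6.6 x + 254.4 y = -3948.73
Solving the 2×2 system: x ≈ -68.5, y ≈ -17.3 km.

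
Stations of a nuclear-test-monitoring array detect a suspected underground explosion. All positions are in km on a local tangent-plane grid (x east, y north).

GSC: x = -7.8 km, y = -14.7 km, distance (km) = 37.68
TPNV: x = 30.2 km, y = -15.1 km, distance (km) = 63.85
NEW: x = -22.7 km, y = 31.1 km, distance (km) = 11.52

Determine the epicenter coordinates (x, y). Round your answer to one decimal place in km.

-23.4 km east, 19.6 km north

Circle about each station: (x + 7.8)² + (y + 14.7)² = 37.68²; (x − 30.2)² + (y + 15.1)² = 63.85²; (x + 22.7)² + (y − 31.1)² = 11.52².
Subtracting the GSC equation from the TPNV and NEW equations removes the quadratic terms:
76.0 x − 0.8 y = -1793.92
-29.8 x + 91.6 y = 2492.64
Solving the 2×2 system: x ≈ -23.4, y ≈ 19.6 km.
Check against GSC (with the unrounded x, y): √((x + 7.8)²+(y + 14.7)²) = 37.68 ≈ 37.68 km. ✓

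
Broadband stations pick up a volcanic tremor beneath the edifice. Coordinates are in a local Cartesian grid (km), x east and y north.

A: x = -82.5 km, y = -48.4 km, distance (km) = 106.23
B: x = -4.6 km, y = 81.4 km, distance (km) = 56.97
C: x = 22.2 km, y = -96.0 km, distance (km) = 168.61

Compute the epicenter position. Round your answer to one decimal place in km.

-54.6 km east, 54.1 km north

Circle about each station: (x + 82.5)² + (y + 48.4)² = 106.23²; (x + 4.6)² + (y − 81.4)² = 56.97²; (x − 22.2)² + (y + 96.0)² = 168.61².
Subtracting pairs of circle equations eliminates x²+y² and gives linear equations (the radical axes):
155.8 x + 259.6 y = 5537.54
209.4 x − 95.2 y = -16584.49
Solving the 2×2 system: x ≈ -54.6, y ≈ 54.1 km.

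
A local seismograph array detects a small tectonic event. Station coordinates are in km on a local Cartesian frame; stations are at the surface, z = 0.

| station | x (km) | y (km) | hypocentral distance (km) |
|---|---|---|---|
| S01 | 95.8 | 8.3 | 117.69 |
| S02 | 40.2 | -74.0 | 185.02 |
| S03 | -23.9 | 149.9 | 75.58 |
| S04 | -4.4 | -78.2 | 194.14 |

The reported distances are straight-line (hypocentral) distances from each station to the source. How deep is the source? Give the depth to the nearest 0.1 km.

z ≈ 13.8 km

Each station gives a sphere (x−x_i)² + (y−y_i)² + z² = d_i² (stations at z=0).
Subtracting the S01 sphere from S02 and S03: z² cancels, leaving linear equations in x and y:
-111.2 x − 164.6 y = -22535.95
-239.4 x + 283.2 y = 21933.29
Solving: x ≈ 39.098, y ≈ 110.499 km (keep extra digits for the depth step; rounded: 39.1, 110.5).
Then from the S01 sphere: z² = 117.69² − (x − 95.8)² − (y − 8.3)² with x = 39.098, y = 110.499, so z ≈ 13.827 ≈ 13.8 km.
Check against S04 (with the unrounded solution): distance 194.14 ≈ 194.14 km. ✓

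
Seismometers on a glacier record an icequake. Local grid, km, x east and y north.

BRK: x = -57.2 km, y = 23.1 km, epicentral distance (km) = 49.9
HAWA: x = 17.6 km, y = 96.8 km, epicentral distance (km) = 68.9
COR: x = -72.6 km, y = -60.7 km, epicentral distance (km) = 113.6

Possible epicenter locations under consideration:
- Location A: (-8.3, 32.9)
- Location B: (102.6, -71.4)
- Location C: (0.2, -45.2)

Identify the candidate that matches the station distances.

For each candidate, compare |candidate − station| to the reported distance:
Location A: residuals BRK 0.0, HAWA 0.0, COR 0.0 → max 0.0 km
Location B: residuals BRK 135.8, HAWA 119.6, COR 61.9 → max 135.8 km
Location C: residuals BRK 39.3, HAWA 74.2, COR 39.2 → max 74.2 km
Only Location A has all residuals ≈ 0.

Location A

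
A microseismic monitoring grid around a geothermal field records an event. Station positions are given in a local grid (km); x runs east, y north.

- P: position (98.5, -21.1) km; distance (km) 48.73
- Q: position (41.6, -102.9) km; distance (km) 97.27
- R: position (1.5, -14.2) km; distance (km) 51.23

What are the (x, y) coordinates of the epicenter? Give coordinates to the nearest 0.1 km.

Circle about each station: (x − 98.5)² + (y + 21.1)² = 48.73²; (x − 41.6)² + (y + 102.9)² = 97.27²; (x − 1.5)² + (y + 14.2)² = 51.23².
Subtracting the P equation from the Q and R equations removes the quadratic terms:
-113.8 x − 163.6 y = -4915.33
-194.0 x + 13.8 y = -10193.47
Solving the 2×2 system: x ≈ 52.1, y ≈ -6.2 km.
Check against P (with the unrounded x, y): √((x − 98.5)²+(y + 21.1)²) = 48.73 ≈ 48.73 km. ✓

52.1 km east, -6.2 km north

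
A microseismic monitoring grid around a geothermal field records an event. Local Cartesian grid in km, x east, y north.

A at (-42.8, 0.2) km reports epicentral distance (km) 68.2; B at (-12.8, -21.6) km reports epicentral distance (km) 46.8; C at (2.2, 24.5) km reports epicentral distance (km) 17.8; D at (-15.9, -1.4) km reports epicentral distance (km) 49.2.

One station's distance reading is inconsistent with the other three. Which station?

Solve using three stations at a time. Using A, C, D (subtract circle equations pairwise → linear system) gives (x, y) ≈ (14.4, 37.3).
Distances from that point to each station vs reported:
  A: calculated 68.2 vs reported 68.2 → residual 0.0 km
  B: calculated 64.9 vs reported 46.8 → residual 18.1 km
  C: calculated 17.7 vs reported 17.8 → residual 0.1 km
  D: calculated 49.2 vs reported 49.2 → residual 0.0 km
A, C, D are mutually consistent (residuals ≈ 0); B is off by 18.1 km.

B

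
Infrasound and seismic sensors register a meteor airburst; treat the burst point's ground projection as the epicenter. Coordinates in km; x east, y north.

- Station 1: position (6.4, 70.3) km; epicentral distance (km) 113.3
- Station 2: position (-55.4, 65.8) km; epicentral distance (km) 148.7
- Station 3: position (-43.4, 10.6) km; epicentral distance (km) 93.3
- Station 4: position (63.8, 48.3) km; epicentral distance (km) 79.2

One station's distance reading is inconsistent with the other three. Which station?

Solve using three stations at a time. Using Station 1, Station 2, Station 4 (subtract circle equations pairwise → linear system) gives (x, y) ≈ (57.7, -30.8).
Distances from that point to each station vs reported:
  Station 1: calculated 113.4 vs reported 113.3 → residual 0.1 km
  Station 2: calculated 148.8 vs reported 148.7 → residual 0.1 km
  Station 3: calculated 109.3 vs reported 93.3 → residual 16.0 km
  Station 4: calculated 79.4 vs reported 79.2 → residual 0.2 km
Station 1, Station 2, Station 4 are mutually consistent (residuals ≈ 0); Station 3 is off by 16.0 km.

Station 3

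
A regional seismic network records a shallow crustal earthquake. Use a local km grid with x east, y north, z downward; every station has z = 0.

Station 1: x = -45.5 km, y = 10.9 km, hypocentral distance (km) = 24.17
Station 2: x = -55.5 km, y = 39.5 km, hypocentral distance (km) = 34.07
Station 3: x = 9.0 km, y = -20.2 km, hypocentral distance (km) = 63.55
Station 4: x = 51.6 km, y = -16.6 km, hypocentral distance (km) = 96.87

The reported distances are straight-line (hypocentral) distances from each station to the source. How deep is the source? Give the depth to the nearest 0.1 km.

z ≈ 20.0 km

Each station gives a sphere (x−x_i)² + (y−y_i)² + z² = d_i² (stations at z=0).
Subtracting the Station 1 sphere from Station 2 and Station 3: z² cancels, leaving linear equations in x and y:
-20.0 x + 57.2 y = 1874.86
109.0 x − 62.2 y = -5154.43
Solving: x ≈ -35.709, y ≈ 20.292 km (keep extra digits for the depth step; rounded: -35.7, 20.3).
Then from the Station 1 sphere: z² = 24.17² − (x + 45.5)² − (y − 10.9)² with x = -35.709, y = 20.292, so z ≈ 20.003 ≈ 20.0 km.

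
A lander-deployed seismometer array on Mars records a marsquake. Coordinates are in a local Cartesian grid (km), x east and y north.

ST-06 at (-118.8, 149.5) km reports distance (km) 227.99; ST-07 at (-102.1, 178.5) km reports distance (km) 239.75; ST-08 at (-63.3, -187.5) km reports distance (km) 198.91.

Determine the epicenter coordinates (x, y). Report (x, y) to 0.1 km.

Circle about each station: (x + 118.8)² + (y − 149.5)² = 227.99²; (x + 102.1)² + (y − 178.5)² = 239.75²; (x + 63.3)² + (y + 187.5)² = 198.91².
Subtracting the ST-06 equation from the ST-07 and ST-08 equations removes the quadratic terms:
33.4 x + 58.0 y = 322.35
111.0 x − 674.0 y = 15113.70
Solving the 2×2 system: x ≈ 37.8, y ≈ -16.2 km.

(37.8, -16.2)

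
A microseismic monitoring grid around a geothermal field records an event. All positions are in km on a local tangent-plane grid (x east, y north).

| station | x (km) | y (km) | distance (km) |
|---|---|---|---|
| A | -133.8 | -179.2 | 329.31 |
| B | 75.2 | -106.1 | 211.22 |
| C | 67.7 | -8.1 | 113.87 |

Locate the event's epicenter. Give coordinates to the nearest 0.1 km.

(37.9, 101.8)

Circle about each station: (x + 133.8)² + (y + 179.2)² = 329.31²; (x − 75.2)² + (y + 106.1)² = 211.22²; (x − 67.7)² + (y + 8.1)² = 113.87².
Subtracting the A equation from the B and C equations removes the quadratic terms:
418.0 x + 146.2 y = 30728.36
403.0 x + 342.2 y = 50112.52
Solving the 2×2 system: x ≈ 37.9, y ≈ 101.8 km.
Check against A (with the unrounded x, y): √((x + 133.8)²+(y + 179.2)²) = 329.31 ≈ 329.31 km. ✓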